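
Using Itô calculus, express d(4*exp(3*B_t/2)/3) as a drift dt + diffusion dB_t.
d(4*exp(3*B_t/2)/3) = (3*exp(3*B_t/2)/2) dt + (2*exp(3*B_t/2)) dB_t

Itô's formula for f(B_t) gives d f(B_t) = f'(B_t) dB_t + (1/2) f''(B_t) dt. Compute derivatives of f(x) = 4*exp(3*x/2)/3:
  f'(x)  = 2*exp(3*x/2)
  f''(x) = 3*exp(3*x/2)
Substitute x = B_t and multiply the f'' term by 1/2:
  drift     = (1/2) * (3*exp(3*x/2)) evaluated at B_t = 3*exp(3*B_t/2)/2
  diffusion = (2*exp(3*x/2)) evaluated at B_t = 2*exp(3*B_t/2)
Therefore d(4*exp(3*B_t/2)/3) = (3*exp(3*B_t/2)/2) dt + (2*exp(3*B_t/2)) dB_t.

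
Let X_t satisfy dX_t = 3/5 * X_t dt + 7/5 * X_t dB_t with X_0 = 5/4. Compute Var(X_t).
Var(X_t) = 25*(exp(49*t/25) - 1)*exp(6*t/5)/16

For GBM dX = mu X dt + sigma X dB with X_0 = x_0, apply Itô to Y = log X: dY = (mu - sigma^2/2) dt + sigma dB, so Y_t = log(x_0) + (mu - sigma^2/2) t + sigma B_t and hence X_t = x_0 * exp((mu - sigma^2/2) t + sigma B_t).
With mu = 3/5, sigma = 7/5, x_0 = 5/4, this gives:
  X_t = 5/4 * exp((-19/50) * t + (7/5) * B_t).
Since sigma*B_t ~ Normal(0, sigma^2 t), E[exp(sigma*B_t)] = exp(sigma^2 t / 2); so E[X_t] = x_0 * exp((mu - sigma^2/2) t) * exp(sigma^2 t / 2) = x_0 * exp(mu t) = 5*exp(3*t/5)/4.
Var(X_t) = E[X_t^2] - (E[X_t])^2 = x_0^2 * exp(2 mu t) * (exp(sigma^2 t) - 1) = 25*(exp(49*t/25) - 1)*exp(6*t/5)/16.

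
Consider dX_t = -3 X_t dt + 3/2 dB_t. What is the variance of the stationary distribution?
lim Var(X_t) = 3/8

The OU SDE dX = -theta X dt + sigma dB admits the integrating factor exp(theta t): d(exp(theta t) X_t) = sigma exp(theta t) dB_t. Integrating from 0 to t gives X_t = x_0 * exp(-theta t) + sigma * int_0^t exp(-theta (t-s)) dB_s for any initial x_0. The Itô integral has variance (by the Itô isometry) sigma^2 * int_0^t exp(-2 theta (t - s)) ds = sigma^2 * (1 - exp(-2 theta t)) / (2 theta), independent of x_0.
With theta = 3, sigma = 3/2:
  Var(X_t) = (3/2)^2 * (1 - exp(-2*3 t)) / (2 * 3) = 3/8 - 3*exp(-6*t)/8.
As t -> infinity, exp(-2*3 t) -> 0, so the stationary variance is sigma^2 / (2 theta) = 3/8.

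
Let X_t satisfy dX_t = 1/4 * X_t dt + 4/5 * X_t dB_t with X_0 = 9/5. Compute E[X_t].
E[X_t] = 9*exp(t/4)/5

For GBM dX = mu X dt + sigma X dB with X_0 = x_0, apply Itô to Y = log X: dY = (mu - sigma^2/2) dt + sigma dB, so Y_t = log(x_0) + (mu - sigma^2/2) t + sigma B_t and hence X_t = x_0 * exp((mu - sigma^2/2) t + sigma B_t).
With mu = 1/4, sigma = 4/5, x_0 = 9/5, this gives:
  X_t = 9/5 * exp((-7/100) * t + (4/5) * B_t).
Since sigma*B_t ~ Normal(0, sigma^2 t), E[exp(sigma*B_t)] = exp(sigma^2 t / 2); so E[X_t] = x_0 * exp((mu - sigma^2/2) t) * exp(sigma^2 t / 2) = x_0 * exp(mu t) = 9*exp(t/4)/5.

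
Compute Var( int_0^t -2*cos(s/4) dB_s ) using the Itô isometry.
Var = 2*t + 4*sin(t/2)

The Itô integral of a deterministic integrand f(s) has mean 0 because each increment f(s) * (B_{s+ds} - B_s) has mean 0. By the Itô isometry:
  Var( int_0^t f(s) dB_s ) = E[ (int_0^t f(s) dB_s)^2 ] = int_0^t f(s)^2 ds.
Here f(s) = -2*cos(s/4), so f(s)^2 = 4*cos(s/4)^2. Integrate:
  int_0^t (4*cos(s/4)^2) ds = 2*t + 4*sin(t/2).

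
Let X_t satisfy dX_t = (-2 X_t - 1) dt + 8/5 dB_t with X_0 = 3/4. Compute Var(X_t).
Var(X_t) = 16/25 - 16*exp(-4*t)/25

The variance V(t) = Var(X_t) satisfies V'(t) = 2 a V(t) + c^2 with V(0) = 0 (drift coefficient is linear in X, diffusion is constant). With a = -2, c = 8/5, the solution is
  V(t) = (c^2 / (2 a)) * (exp(2 a t) - 1)
       = ((8/5)^2 / (2*(-2))) * (exp((-4) t) - 1)
       = 16/25 - 16*exp(-4*t)/25.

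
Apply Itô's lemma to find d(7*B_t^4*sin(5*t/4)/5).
d(7*B_t^4*sin(5*t/4)/5) = (7*B_t^2*(5*B_t^2*cos(5*t/4) + 24*sin(5*t/4))/20) dt + (28*B_t^3*sin(5*t/4)/5) dB_t

Itô's formula for f(t, x): d f(t, B_t) = (f_t + (1/2) f_xx) dt + f_x dB_t. Compute partials of f(t, x) = 7*x^4*sin(5*t/4)/5:
  f_t(t,x)  = 7*x^4*cos(5*t/4)/4
  f_x(t,x)  = 28*x^3*sin(5*t/4)/5
  f_xx(t,x) = 84*x^2*sin(5*t/4)/5
Assemble drift = f_t + (1/2) f_xx = 7*x^2*(5*x^2*cos(5*t/4) + 24*sin(5*t/4))/20 and diffusion = f_x = 28*x^3*sin(5*t/4)/5. Substituting x = B_t:
  d(7*B_t^4*sin(5*t/4)/5) = (7*B_t^2*(5*B_t^2*cos(5*t/4) + 24*sin(5*t/4))/20) dt + (28*B_t^3*sin(5*t/4)/5) dB_t.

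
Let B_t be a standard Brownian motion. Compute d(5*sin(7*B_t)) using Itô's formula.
d(5*sin(7*B_t)) = (-245*sin(7*B_t)/2) dt + (35*cos(7*B_t)) dB_t

Itô's formula for f(B_t) gives d f(B_t) = f'(B_t) dB_t + (1/2) f''(B_t) dt. Compute derivatives of f(x) = 5*sin(7*x):
  f'(x)  = 35*cos(7*x)
  f''(x) = -245*sin(7*x)
Substitute x = B_t and multiply the f'' term by 1/2:
  drift     = (1/2) * (-245*sin(7*x)) evaluated at B_t = -245*sin(7*B_t)/2
  diffusion = (35*cos(7*x)) evaluated at B_t = 35*cos(7*B_t)
Therefore d(5*sin(7*B_t)) = (-245*sin(7*B_t)/2) dt + (35*cos(7*B_t)) dB_t.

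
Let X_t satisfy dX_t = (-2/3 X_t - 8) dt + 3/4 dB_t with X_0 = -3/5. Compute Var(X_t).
Var(X_t) = 27/64 - 27*exp(-4*t/3)/64

The variance V(t) = Var(X_t) satisfies V'(t) = 2 a V(t) + c^2 with V(0) = 0 (drift coefficient is linear in X, diffusion is constant). With a = -2/3, c = 3/4, the solution is
  V(t) = (c^2 / (2 a)) * (exp(2 a t) - 1)
       = ((3/4)^2 / (2*(-2/3))) * (exp((-4/3) t) - 1)
       = 27/64 - 27*exp(-4*t/3)/64.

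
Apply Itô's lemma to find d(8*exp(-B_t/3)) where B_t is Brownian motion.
d(8*exp(-B_t/3)) = (4*exp(-B_t/3)/9) dt + (-8*exp(-B_t/3)/3) dB_t

Itô's formula for f(B_t) gives d f(B_t) = f'(B_t) dB_t + (1/2) f''(B_t) dt. Compute derivatives of f(x) = 8*exp(-x/3):
  f'(x)  = -8*exp(-x/3)/3
  f''(x) = 8*exp(-x/3)/9
Substitute x = B_t and multiply the f'' term by 1/2:
  drift     = (1/2) * (8*exp(-x/3)/9) evaluated at B_t = 4*exp(-B_t/3)/9
  diffusion = (-8*exp(-x/3)/3) evaluated at B_t = -8*exp(-B_t/3)/3
Therefore d(8*exp(-B_t/3)) = (4*exp(-B_t/3)/9) dt + (-8*exp(-B_t/3)/3) dB_t.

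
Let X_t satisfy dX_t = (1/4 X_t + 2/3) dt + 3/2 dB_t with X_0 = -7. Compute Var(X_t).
Var(X_t) = 9*exp(t/2)/2 - 9/2

The variance V(t) = Var(X_t) satisfies V'(t) = 2 a V(t) + c^2 with V(0) = 0 (drift coefficient is linear in X, diffusion is constant). With a = 1/4, c = 3/2, the solution is
  V(t) = (c^2 / (2 a)) * (exp(2 a t) - 1)
       = ((3/2)^2 / (2*(1/4))) * (exp((1/2) t) - 1)
       = 9*exp(t/2)/2 - 9/2.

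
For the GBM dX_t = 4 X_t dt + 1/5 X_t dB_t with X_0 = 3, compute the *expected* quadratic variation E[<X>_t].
E[<X>_t] = 3*exp(201*t/25)/67 - 3/67

<X>_t = int_0^t ((1/5) * X_s)^2 ds. Taking expectation inside the integral: E[<X>_t] = (1/5)^2 * int_0^t E[X_s^2] ds. For GBM, E[X_s^2] = x_0^2 * exp((2 mu + sigma^2) s). Integrating:
  E[<X>_t] = (1/5)^2 * 3^2 * (exp((2*4 + (1/5)^2) t) - 1) / (2*4 + (1/5)^2)
           = (1/5)^2 * 3^2 * (exp((201/25) t) - 1) / (201/25) = 3*exp(201*t/25)/67 - 3/67.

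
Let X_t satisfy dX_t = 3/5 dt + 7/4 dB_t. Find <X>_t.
<X>_t = 49*t/16

For an Itô process dX_t = a(t) dt + b(t) dB_t, the quadratic variation is <X>_t = int_0^t b(s)^2 ds (the drift term does not contribute). Here b(s) = 7/4, so
  b(s)^2 = 49/16.
Integrating from 0 to t:
  <X>_t = int_0^t (49/16) ds = 49*t/16.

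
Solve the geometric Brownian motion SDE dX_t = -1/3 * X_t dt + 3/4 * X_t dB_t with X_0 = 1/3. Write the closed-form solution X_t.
X_t = 1/3 * exp((-59/96) * t + (3/4) * B_t)

For GBM dX = mu X dt + sigma X dB with X_0 = x_0, apply Itô to Y = log X: dY = (mu - sigma^2/2) dt + sigma dB, so Y_t = log(x_0) + (mu - sigma^2/2) t + sigma B_t and hence X_t = x_0 * exp((mu - sigma^2/2) t + sigma B_t).
With mu = -1/3, sigma = 3/4, x_0 = 1/3, this gives:
  X_t = 1/3 * exp((-59/96) * t + (3/4) * B_t).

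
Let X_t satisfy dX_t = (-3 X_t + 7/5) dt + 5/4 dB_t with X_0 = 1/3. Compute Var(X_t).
Var(X_t) = 25/96 - 25*exp(-6*t)/96

The variance V(t) = Var(X_t) satisfies V'(t) = 2 a V(t) + c^2 with V(0) = 0 (drift coefficient is linear in X, diffusion is constant). With a = -3, c = 5/4, the solution is
  V(t) = (c^2 / (2 a)) * (exp(2 a t) - 1)
       = ((5/4)^2 / (2*(-3))) * (exp((-6) t) - 1)
       = 25/96 - 25*exp(-6*t)/96.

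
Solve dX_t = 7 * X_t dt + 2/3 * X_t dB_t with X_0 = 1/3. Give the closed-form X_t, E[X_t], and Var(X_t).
X_t = 1/3 * exp((61/9) t + (2/3) B_t); E[X_t] = exp(7*t)/3; Var(X_t) = (exp(4*t/9) - 1)*exp(14*t)/9

For GBM dX = mu X dt + sigma X dB with X_0 = x_0, apply Itô to Y = log X: dY = (mu - sigma^2/2) dt + sigma dB, so Y_t = log(x_0) + (mu - sigma^2/2) t + sigma B_t and hence X_t = x_0 * exp((mu - sigma^2/2) t + sigma B_t).
With mu = 7, sigma = 2/3, x_0 = 1/3, this gives:
  X_t = 1/3 * exp((61/9) * t + (2/3) * B_t).
Since sigma*B_t ~ Normal(0, sigma^2 t), E[exp(sigma*B_t)] = exp(sigma^2 t / 2); so E[X_t] = x_0 * exp((mu - sigma^2/2) t) * exp(sigma^2 t / 2) = x_0 * exp(mu t) = exp(7*t)/3.
Var(X_t) = E[X_t^2] - (E[X_t])^2 = x_0^2 * exp(2 mu t) * (exp(sigma^2 t) - 1) = (exp(4*t/9) - 1)*exp(14*t)/9.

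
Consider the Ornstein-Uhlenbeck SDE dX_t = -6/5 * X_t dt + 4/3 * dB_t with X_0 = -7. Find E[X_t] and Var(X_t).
E[X_t] = -7*exp(-6*t/5); Var(X_t) = 20/27 - 20*exp(-12*t/5)/27

The OU SDE dX = -theta X dt + sigma dB admits the integrating factor exp(theta t): d(exp(theta t) X_t) = sigma exp(theta t) dB_t. Integrating from 0 to t:
  X_t = x_0 * exp(-theta t) + sigma * int_0^t exp(-theta (t-s)) dB_s.
The Itô integral has mean 0 and (by the Itô isometry) variance sigma^2 * int_0^t exp(-2 theta (t - s)) ds = sigma^2 * (1 - exp(-2 theta t)) / (2 theta).
With theta = 6/5, sigma = 4/3, x_0 = -7:
  E[X_t] = -7 * exp(-6/5 t) = -7*exp(-6*t/5)
  Var(X_t) = (4/3)^2 * (1 - exp(-2*6/5 t)) / (2 * 6/5) = 20/27 - 20*exp(-12*t/5)/27.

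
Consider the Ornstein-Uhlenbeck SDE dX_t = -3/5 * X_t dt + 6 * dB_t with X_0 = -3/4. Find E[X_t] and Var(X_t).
E[X_t] = -3*exp(-3*t/5)/4; Var(X_t) = 30 - 30*exp(-6*t/5)

The OU SDE dX = -theta X dt + sigma dB admits the integrating factor exp(theta t): d(exp(theta t) X_t) = sigma exp(theta t) dB_t. Integrating from 0 to t:
  X_t = x_0 * exp(-theta t) + sigma * int_0^t exp(-theta (t-s)) dB_s.
The Itô integral has mean 0 and (by the Itô isometry) variance sigma^2 * int_0^t exp(-2 theta (t - s)) ds = sigma^2 * (1 - exp(-2 theta t)) / (2 theta).
With theta = 3/5, sigma = 6, x_0 = -3/4:
  E[X_t] = -3/4 * exp(-3/5 t) = -3*exp(-3*t/5)/4
  Var(X_t) = (6)^2 * (1 - exp(-2*3/5 t)) / (2 * 3/5) = 30 - 30*exp(-6*t/5).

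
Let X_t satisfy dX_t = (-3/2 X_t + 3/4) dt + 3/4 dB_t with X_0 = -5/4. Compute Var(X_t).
Var(X_t) = 3/16 - 3*exp(-3*t)/16

The variance V(t) = Var(X_t) satisfies V'(t) = 2 a V(t) + c^2 with V(0) = 0 (drift coefficient is linear in X, diffusion is constant). With a = -3/2, c = 3/4, the solution is
  V(t) = (c^2 / (2 a)) * (exp(2 a t) - 1)
       = ((3/4)^2 / (2*(-3/2))) * (exp((-3) t) - 1)
       = 3/16 - 3*exp(-3*t)/16.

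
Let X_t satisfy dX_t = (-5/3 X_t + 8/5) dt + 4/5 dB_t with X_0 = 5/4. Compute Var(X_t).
Var(X_t) = 24/125 - 24*exp(-10*t/3)/125

The variance V(t) = Var(X_t) satisfies V'(t) = 2 a V(t) + c^2 with V(0) = 0 (drift coefficient is linear in X, diffusion is constant). With a = -5/3, c = 4/5, the solution is
  V(t) = (c^2 / (2 a)) * (exp(2 a t) - 1)
       = ((4/5)^2 / (2*(-5/3))) * (exp((-10/3) t) - 1)
       = 24/125 - 24*exp(-10*t/3)/125.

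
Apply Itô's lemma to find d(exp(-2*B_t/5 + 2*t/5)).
d(exp(-2*B_t/5 + 2*t/5)) = (12*exp(-2*B_t/5 + 2*t/5)/25) dt + (-2*exp(-2*B_t/5 + 2*t/5)/5) dB_t

Itô's formula for f(t, x): d f(t, B_t) = (f_t + (1/2) f_xx) dt + f_x dB_t. Compute partials of f(t, x) = exp(2*t/5 - 2*x/5):
  f_t(t,x)  = 2*exp(2*t/5 - 2*x/5)/5
  f_x(t,x)  = -2*exp(2*t/5 - 2*x/5)/5
  f_xx(t,x) = 4*exp(2*t/5 - 2*x/5)/25
Assemble drift = f_t + (1/2) f_xx = 12*exp(2*t/5 - 2*x/5)/25 and diffusion = f_x = -2*exp(2*t/5 - 2*x/5)/5. Substituting x = B_t:
  d(exp(-2*B_t/5 + 2*t/5)) = (12*exp(-2*B_t/5 + 2*t/5)/25) dt + (-2*exp(-2*B_t/5 + 2*t/5)/5) dB_t.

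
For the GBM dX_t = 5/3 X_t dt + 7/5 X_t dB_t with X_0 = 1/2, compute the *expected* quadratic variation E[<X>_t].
E[<X>_t] = 147*exp(397*t/75)/1588 - 147/1588

<X>_t = int_0^t ((7/5) * X_s)^2 ds. Taking expectation inside the integral: E[<X>_t] = (7/5)^2 * int_0^t E[X_s^2] ds. For GBM, E[X_s^2] = x_0^2 * exp((2 mu + sigma^2) s). Integrating:
  E[<X>_t] = (7/5)^2 * (1/2)^2 * (exp((2*(5/3) + (7/5)^2) t) - 1) / (2*(5/3) + (7/5)^2)
           = (7/5)^2 * (1/2)^2 * (exp((397/75) t) - 1) / (397/75) = 147*exp(397*t/75)/1588 - 147/1588.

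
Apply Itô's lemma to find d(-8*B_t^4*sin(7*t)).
d(-8*B_t^4*sin(7*t)) = (B_t^2*(-56*B_t^2*cos(7*t) - 48*sin(7*t))) dt + (-32*B_t^3*sin(7*t)) dB_t

Itô's formula for f(t, x): d f(t, B_t) = (f_t + (1/2) f_xx) dt + f_x dB_t. Compute partials of f(t, x) = -8*x^4*sin(7*t):
  f_t(t,x)  = -56*x^4*cos(7*t)
  f_x(t,x)  = -32*x^3*sin(7*t)
  f_xx(t,x) = -96*x^2*sin(7*t)
Assemble drift = f_t + (1/2) f_xx = x^2*(-56*x^2*cos(7*t) - 48*sin(7*t)) and diffusion = f_x = -32*x^3*sin(7*t). Substituting x = B_t:
  d(-8*B_t^4*sin(7*t)) = (B_t^2*(-56*B_t^2*cos(7*t) - 48*sin(7*t))) dt + (-32*B_t^3*sin(7*t)) dB_t.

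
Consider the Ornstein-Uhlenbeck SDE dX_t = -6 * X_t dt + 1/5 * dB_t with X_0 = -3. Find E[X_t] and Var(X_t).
E[X_t] = -3*exp(-6*t); Var(X_t) = 1/300 - exp(-12*t)/300

The OU SDE dX = -theta X dt + sigma dB admits the integrating factor exp(theta t): d(exp(theta t) X_t) = sigma exp(theta t) dB_t. Integrating from 0 to t:
  X_t = x_0 * exp(-theta t) + sigma * int_0^t exp(-theta (t-s)) dB_s.
The Itô integral has mean 0 and (by the Itô isometry) variance sigma^2 * int_0^t exp(-2 theta (t - s)) ds = sigma^2 * (1 - exp(-2 theta t)) / (2 theta).
With theta = 6, sigma = 1/5, x_0 = -3:
  E[X_t] = -3 * exp(-6 t) = -3*exp(-6*t)
  Var(X_t) = (1/5)^2 * (1 - exp(-2*6 t)) / (2 * 6) = 1/300 - exp(-12*t)/300.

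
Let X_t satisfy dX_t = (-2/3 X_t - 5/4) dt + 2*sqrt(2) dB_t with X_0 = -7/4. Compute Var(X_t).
Var(X_t) = 6 - 6*exp(-4*t/3)

The variance V(t) = Var(X_t) satisfies V'(t) = 2 a V(t) + c^2 with V(0) = 0 (drift coefficient is linear in X, diffusion is constant). With a = -2/3, c = 2*sqrt(2), the solution is
  V(t) = (c^2 / (2 a)) * (exp(2 a t) - 1)
       = ((2*sqrt(2))^2 / (2*(-2/3))) * (exp((-4/3) t) - 1)
       = 6 - 6*exp(-4*t/3).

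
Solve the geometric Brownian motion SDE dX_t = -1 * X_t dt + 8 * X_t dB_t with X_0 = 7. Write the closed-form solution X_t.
X_t = 7 * exp((-33) * t + (8) * B_t)

For GBM dX = mu X dt + sigma X dB with X_0 = x_0, apply Itô to Y = log X: dY = (mu - sigma^2/2) dt + sigma dB, so Y_t = log(x_0) + (mu - sigma^2/2) t + sigma B_t and hence X_t = x_0 * exp((mu - sigma^2/2) t + sigma B_t).
With mu = -1, sigma = 8, x_0 = 7, this gives:
  X_t = 7 * exp((-33) * t + (8) * B_t).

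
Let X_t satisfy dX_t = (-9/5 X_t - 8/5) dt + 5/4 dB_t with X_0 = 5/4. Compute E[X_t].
E[X_t] = -8/9 + 77*exp(-9*t/5)/36

Taking expectations and using E[dB_t] = 0, the mean m(t) = E[X_t] satisfies the ODE m'(t) = a m(t) + b with m(0) = x_0. With a = -9/5, b = -8/5, x_0 = 5/4, the solution is
  m(t) = x_0 * exp(a t) + (b/a) * (exp(a t) - 1)
       = (5/4) * exp((-9/5) t) + ((-8/5)/(-9/5)) * (exp((-9/5) t) - 1)
       = -8/9 + 77*exp(-9*t/5)/36.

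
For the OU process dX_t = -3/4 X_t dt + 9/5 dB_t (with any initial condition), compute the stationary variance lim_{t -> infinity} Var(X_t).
lim Var(X_t) = 54/25

The OU SDE dX = -theta X dt + sigma dB admits the integrating factor exp(theta t): d(exp(theta t) X_t) = sigma exp(theta t) dB_t. Integrating from 0 to t gives X_t = x_0 * exp(-theta t) + sigma * int_0^t exp(-theta (t-s)) dB_s for any initial x_0. The Itô integral has variance (by the Itô isometry) sigma^2 * int_0^t exp(-2 theta (t - s)) ds = sigma^2 * (1 - exp(-2 theta t)) / (2 theta), independent of x_0.
With theta = 3/4, sigma = 9/5:
  Var(X_t) = (9/5)^2 * (1 - exp(-2*3/4 t)) / (2 * 3/4) = 54/25 - 54*exp(-3*t/2)/25.
As t -> infinity, exp(-2*3/4 t) -> 0, so the stationary variance is sigma^2 / (2 theta) = 54/25.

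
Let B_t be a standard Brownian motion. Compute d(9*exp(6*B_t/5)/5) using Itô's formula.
d(9*exp(6*B_t/5)/5) = (162*exp(6*B_t/5)/125) dt + (54*exp(6*B_t/5)/25) dB_t

Itô's formula for f(B_t) gives d f(B_t) = f'(B_t) dB_t + (1/2) f''(B_t) dt. Compute derivatives of f(x) = 9*exp(6*x/5)/5:
  f'(x)  = 54*exp(6*x/5)/25
  f''(x) = 324*exp(6*x/5)/125
Substitute x = B_t and multiply the f'' term by 1/2:
  drift     = (1/2) * (324*exp(6*x/5)/125) evaluated at B_t = 162*exp(6*B_t/5)/125
  diffusion = (54*exp(6*x/5)/25) evaluated at B_t = 54*exp(6*B_t/5)/25
Therefore d(9*exp(6*B_t/5)/5) = (162*exp(6*B_t/5)/125) dt + (54*exp(6*B_t/5)/25) dB_t.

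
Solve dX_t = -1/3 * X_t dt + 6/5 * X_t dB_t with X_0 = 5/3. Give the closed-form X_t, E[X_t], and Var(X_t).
X_t = 5/3 * exp((-79/75) t + (6/5) B_t); E[X_t] = 5*exp(-t/3)/3; Var(X_t) = (25*exp(36*t/25) - 25)*exp(-2*t/3)/9

For GBM dX = mu X dt + sigma X dB with X_0 = x_0, apply Itô to Y = log X: dY = (mu - sigma^2/2) dt + sigma dB, so Y_t = log(x_0) + (mu - sigma^2/2) t + sigma B_t and hence X_t = x_0 * exp((mu - sigma^2/2) t + sigma B_t).
With mu = -1/3, sigma = 6/5, x_0 = 5/3, this gives:
  X_t = 5/3 * exp((-79/75) * t + (6/5) * B_t).
Since sigma*B_t ~ Normal(0, sigma^2 t), E[exp(sigma*B_t)] = exp(sigma^2 t / 2); so E[X_t] = x_0 * exp((mu - sigma^2/2) t) * exp(sigma^2 t / 2) = x_0 * exp(mu t) = 5*exp(-t/3)/3.
Var(X_t) = E[X_t^2] - (E[X_t])^2 = x_0^2 * exp(2 mu t) * (exp(sigma^2 t) - 1) = (25*exp(36*t/25) - 25)*exp(-2*t/3)/9.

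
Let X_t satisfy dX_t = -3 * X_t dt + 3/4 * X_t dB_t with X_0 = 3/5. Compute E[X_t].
E[X_t] = 3*exp(-3*t)/5

For GBM dX = mu X dt + sigma X dB with X_0 = x_0, apply Itô to Y = log X: dY = (mu - sigma^2/2) dt + sigma dB, so Y_t = log(x_0) + (mu - sigma^2/2) t + sigma B_t and hence X_t = x_0 * exp((mu - sigma^2/2) t + sigma B_t).
With mu = -3, sigma = 3/4, x_0 = 3/5, this gives:
  X_t = 3/5 * exp((-105/32) * t + (3/4) * B_t).
Since sigma*B_t ~ Normal(0, sigma^2 t), E[exp(sigma*B_t)] = exp(sigma^2 t / 2); so E[X_t] = x_0 * exp((mu - sigma^2/2) t) * exp(sigma^2 t / 2) = x_0 * exp(mu t) = 3*exp(-3*t)/5.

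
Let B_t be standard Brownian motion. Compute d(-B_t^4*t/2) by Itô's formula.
d(-B_t^4*t/2) = (B_t^2*(-B_t^2 - 6*t)/2) dt + (-2*B_t^3*t) dB_t

Itô's formula for f(t, x): d f(t, B_t) = (f_t + (1/2) f_xx) dt + f_x dB_t. Compute partials of f(t, x) = -t*x^4/2:
  f_t(t,x)  = -x^4/2
  f_x(t,x)  = -2*t*x^3
  f_xx(t,x) = -6*t*x^2
Assemble drift = f_t + (1/2) f_xx = x^2*(-6*t - x^2)/2 and diffusion = f_x = -2*t*x^3. Substituting x = B_t:
  d(-B_t^4*t/2) = (B_t^2*(-B_t^2 - 6*t)/2) dt + (-2*B_t^3*t) dB_t.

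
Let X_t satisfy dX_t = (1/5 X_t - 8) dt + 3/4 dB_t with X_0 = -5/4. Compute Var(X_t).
Var(X_t) = 45*exp(2*t/5)/32 - 45/32

The variance V(t) = Var(X_t) satisfies V'(t) = 2 a V(t) + c^2 with V(0) = 0 (drift coefficient is linear in X, diffusion is constant). With a = 1/5, c = 3/4, the solution is
  V(t) = (c^2 / (2 a)) * (exp(2 a t) - 1)
       = ((3/4)^2 / (2*(1/5))) * (exp((2/5) t) - 1)
       = 45*exp(2*t/5)/32 - 45/32.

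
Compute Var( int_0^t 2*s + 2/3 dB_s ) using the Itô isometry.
Var = 4*t*(3*t^2 + 3*t + 1)/9

The Itô integral of a deterministic integrand f(s) has mean 0 because each increment f(s) * (B_{s+ds} - B_s) has mean 0. By the Itô isometry:
  Var( int_0^t f(s) dB_s ) = E[ (int_0^t f(s) dB_s)^2 ] = int_0^t f(s)^2 ds.
Here f(s) = 2*s + 2/3, so f(s)^2 = 4*(3*s + 1)^2/9. Integrate:
  int_0^t (4*(3*s + 1)^2/9) ds = 4*t*(3*t^2 + 3*t + 1)/9.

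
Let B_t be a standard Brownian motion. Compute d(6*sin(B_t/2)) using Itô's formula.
d(6*sin(B_t/2)) = (-3*sin(B_t/2)/4) dt + (3*cos(B_t/2)) dB_t

Itô's formula for f(B_t) gives d f(B_t) = f'(B_t) dB_t + (1/2) f''(B_t) dt. Compute derivatives of f(x) = 6*sin(x/2):
  f'(x)  = 3*cos(x/2)
  f''(x) = -3*sin(x/2)/2
Substitute x = B_t and multiply the f'' term by 1/2:
  drift     = (1/2) * (-3*sin(x/2)/2) evaluated at B_t = -3*sin(B_t/2)/4
  diffusion = (3*cos(x/2)) evaluated at B_t = 3*cos(B_t/2)
Therefore d(6*sin(B_t/2)) = (-3*sin(B_t/2)/4) dt + (3*cos(B_t/2)) dB_t.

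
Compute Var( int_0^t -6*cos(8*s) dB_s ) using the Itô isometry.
Var = 18*t + 9*sin(8*t)*cos(8*t)/4

The Itô integral of a deterministic integrand f(s) has mean 0 because each increment f(s) * (B_{s+ds} - B_s) has mean 0. By the Itô isometry:
  Var( int_0^t f(s) dB_s ) = E[ (int_0^t f(s) dB_s)^2 ] = int_0^t f(s)^2 ds.
Here f(s) = -6*cos(8*s), so f(s)^2 = 36*cos(8*s)^2. Integrate:
  int_0^t (36*cos(8*s)^2) ds = 18*t + 9*sin(8*t)*cos(8*t)/4.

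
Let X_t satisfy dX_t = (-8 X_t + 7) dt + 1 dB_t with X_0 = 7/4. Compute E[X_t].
E[X_t] = 7/8 + 7*exp(-8*t)/8

Taking expectations and using E[dB_t] = 0, the mean m(t) = E[X_t] satisfies the ODE m'(t) = a m(t) + b with m(0) = x_0. With a = -8, b = 7, x_0 = 7/4, the solution is
  m(t) = x_0 * exp(a t) + (b/a) * (exp(a t) - 1)
       = (7/4) * exp((-8) t) + (7/(-8)) * (exp((-8) t) - 1)
       = 7/8 + 7*exp(-8*t)/8.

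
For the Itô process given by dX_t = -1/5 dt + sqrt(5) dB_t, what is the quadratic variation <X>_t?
<X>_t = 5*t

For an Itô process dX_t = a(t) dt + b(t) dB_t, the quadratic variation is <X>_t = int_0^t b(s)^2 ds (the drift term does not contribute). Here b(s) = sqrt(5), so
  b(s)^2 = 5.
Integrating from 0 to t:
  <X>_t = int_0^t (5) ds = 5*t.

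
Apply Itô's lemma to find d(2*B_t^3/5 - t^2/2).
d(2*B_t^3/5 - t^2/2) = (6*B_t/5 - t) dt + (6*B_t^2/5) dB_t

Itô's formula for f(t, x): d f(t, B_t) = (f_t + (1/2) f_xx) dt + f_x dB_t. Compute partials of f(t, x) = -t^2/2 + 2*x^3/5:
  f_t(t,x)  = -t
  f_x(t,x)  = 6*x^2/5
  f_xx(t,x) = 12*x/5
Assemble drift = f_t + (1/2) f_xx = -t + 6*x/5 and diffusion = f_x = 6*x^2/5. Substituting x = B_t:
  d(2*B_t^3/5 - t^2/2) = (6*B_t/5 - t) dt + (6*B_t^2/5) dB_t.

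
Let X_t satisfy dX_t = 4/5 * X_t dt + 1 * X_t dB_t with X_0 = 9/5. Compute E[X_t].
E[X_t] = 9*exp(4*t/5)/5

For GBM dX = mu X dt + sigma X dB with X_0 = x_0, apply Itô to Y = log X: dY = (mu - sigma^2/2) dt + sigma dB, so Y_t = log(x_0) + (mu - sigma^2/2) t + sigma B_t and hence X_t = x_0 * exp((mu - sigma^2/2) t + sigma B_t).
With mu = 4/5, sigma = 1, x_0 = 9/5, this gives:
  X_t = 9/5 * exp((3/10) * t + (1) * B_t).
Since sigma*B_t ~ Normal(0, sigma^2 t), E[exp(sigma*B_t)] = exp(sigma^2 t / 2); so E[X_t] = x_0 * exp((mu - sigma^2/2) t) * exp(sigma^2 t / 2) = x_0 * exp(mu t) = 9*exp(4*t/5)/5.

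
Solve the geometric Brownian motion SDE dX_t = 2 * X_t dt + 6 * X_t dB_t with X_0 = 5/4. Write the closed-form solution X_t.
X_t = 5/4 * exp((-16) * t + (6) * B_t)

For GBM dX = mu X dt + sigma X dB with X_0 = x_0, apply Itô to Y = log X: dY = (mu - sigma^2/2) dt + sigma dB, so Y_t = log(x_0) + (mu - sigma^2/2) t + sigma B_t and hence X_t = x_0 * exp((mu - sigma^2/2) t + sigma B_t).
With mu = 2, sigma = 6, x_0 = 5/4, this gives:
  X_t = 5/4 * exp((-16) * t + (6) * B_t).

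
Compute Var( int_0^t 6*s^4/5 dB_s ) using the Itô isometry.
Var = 4*t^9/25

The Itô integral of a deterministic integrand f(s) has mean 0 because each increment f(s) * (B_{s+ds} - B_s) has mean 0. By the Itô isometry:
  Var( int_0^t f(s) dB_s ) = E[ (int_0^t f(s) dB_s)^2 ] = int_0^t f(s)^2 ds.
Here f(s) = 6*s^4/5, so f(s)^2 = 36*s^8/25. Integrate:
  int_0^t (36*s^8/25) ds = 4*t^9/25.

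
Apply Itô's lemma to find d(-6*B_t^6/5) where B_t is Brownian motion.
d(-6*B_t^6/5) = (-18*B_t^4) dt + (-36*B_t^5/5) dB_t

Itô's formula for f(B_t) gives d f(B_t) = f'(B_t) dB_t + (1/2) f''(B_t) dt. Compute derivatives of f(x) = -6*x^6/5:
  f'(x)  = -36*x^5/5
  f''(x) = -36*x^4
Substitute x = B_t and multiply the f'' term by 1/2:
  drift     = (1/2) * (-36*x^4) evaluated at B_t = -18*B_t^4
  diffusion = (-36*x^5/5) evaluated at B_t = -36*B_t^5/5
Therefore d(-6*B_t^6/5) = (-18*B_t^4) dt + (-36*B_t^5/5) dB_t.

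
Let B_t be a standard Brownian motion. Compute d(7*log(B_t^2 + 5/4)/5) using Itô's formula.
d(7*log(B_t^2 + 5/4)/5) = (28*(5 - 4*B_t^2)/(5*(4*B_t^2 + 5)^2)) dt + (56*B_t/(5*(4*B_t^2 + 5))) dB_t

Itô's formula for f(B_t) gives d f(B_t) = f'(B_t) dB_t + (1/2) f''(B_t) dt. Compute derivatives of f(x) = 7*log(x^2 + 5/4)/5:
  f'(x)  = 56*x/(5*(4*x^2 + 5))
  f''(x) = 56*(5 - 4*x^2)/(5*(4*x^2 + 5)^2)
Substitute x = B_t and multiply the f'' term by 1/2:
  drift     = (1/2) * (56*(5 - 4*x^2)/(5*(4*x^2 + 5)^2)) evaluated at B_t = 28*(5 - 4*B_t^2)/(5*(4*B_t^2 + 5)^2)
  diffusion = (56*x/(5*(4*x^2 + 5))) evaluated at B_t = 56*B_t/(5*(4*B_t^2 + 5))
Therefore d(7*log(B_t^2 + 5/4)/5) = (28*(5 - 4*B_t^2)/(5*(4*B_t^2 + 5)^2)) dt + (56*B_t/(5*(4*B_t^2 + 5))) dB_t.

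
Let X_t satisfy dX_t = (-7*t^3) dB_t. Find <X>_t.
<X>_t = 7*t^7

For an Itô process dX_t = a(t) dt + b(t) dB_t, the quadratic variation is <X>_t = int_0^t b(s)^2 ds (the drift term does not contribute). Here b(s) = -7*s^3, so
  b(s)^2 = 49*s^6.
Integrating from 0 to t:
  <X>_t = int_0^t (49*s^6) ds = 7*t^7.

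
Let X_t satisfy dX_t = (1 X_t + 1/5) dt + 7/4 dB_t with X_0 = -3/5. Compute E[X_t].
E[X_t] = -2*exp(t)/5 - 1/5

Taking expectations and using E[dB_t] = 0, the mean m(t) = E[X_t] satisfies the ODE m'(t) = a m(t) + b with m(0) = x_0. With a = 1, b = 1/5, x_0 = -3/5, the solution is
  m(t) = x_0 * exp(a t) + (b/a) * (exp(a t) - 1)
       = (-3/5) * exp(1 t) + ((1/5)/1) * (exp(1 t) - 1)
       = -2*exp(t)/5 - 1/5.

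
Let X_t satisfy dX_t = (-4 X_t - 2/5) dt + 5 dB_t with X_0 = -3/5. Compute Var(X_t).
Var(X_t) = 25/8 - 25*exp(-8*t)/8

The variance V(t) = Var(X_t) satisfies V'(t) = 2 a V(t) + c^2 with V(0) = 0 (drift coefficient is linear in X, diffusion is constant). With a = -4, c = 5, the solution is
  V(t) = (c^2 / (2 a)) * (exp(2 a t) - 1)
       = (5^2 / (2*(-4))) * (exp((-8) t) - 1)
       = 25/8 - 25*exp(-8*t)/8.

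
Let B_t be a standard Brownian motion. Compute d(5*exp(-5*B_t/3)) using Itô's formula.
d(5*exp(-5*B_t/3)) = (125*exp(-5*B_t/3)/18) dt + (-25*exp(-5*B_t/3)/3) dB_t

Itô's formula for f(B_t) gives d f(B_t) = f'(B_t) dB_t + (1/2) f''(B_t) dt. Compute derivatives of f(x) = 5*exp(-5*x/3):
  f'(x)  = -25*exp(-5*x/3)/3
  f''(x) = 125*exp(-5*x/3)/9
Substitute x = B_t and multiply the f'' term by 1/2:
  drift     = (1/2) * (125*exp(-5*x/3)/9) evaluated at B_t = 125*exp(-5*B_t/3)/18
  diffusion = (-25*exp(-5*x/3)/3) evaluated at B_t = -25*exp(-5*B_t/3)/3
Therefore d(5*exp(-5*B_t/3)) = (125*exp(-5*B_t/3)/18) dt + (-25*exp(-5*B_t/3)/3) dB_t.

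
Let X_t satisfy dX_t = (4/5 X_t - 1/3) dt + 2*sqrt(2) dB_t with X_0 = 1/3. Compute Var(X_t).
Var(X_t) = 5*exp(8*t/5) - 5

The variance V(t) = Var(X_t) satisfies V'(t) = 2 a V(t) + c^2 with V(0) = 0 (drift coefficient is linear in X, diffusion is constant). With a = 4/5, c = 2*sqrt(2), the solution is
  V(t) = (c^2 / (2 a)) * (exp(2 a t) - 1)
       = ((2*sqrt(2))^2 / (2*(4/5))) * (exp((8/5) t) - 1)
       = 5*exp(8*t/5) - 5.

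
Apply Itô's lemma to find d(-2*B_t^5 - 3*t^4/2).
d(-2*B_t^5 - 3*t^4/2) = (-20*B_t^3 - 6*t^3) dt + (-10*B_t^4) dB_t

Itô's formula for f(t, x): d f(t, B_t) = (f_t + (1/2) f_xx) dt + f_x dB_t. Compute partials of f(t, x) = -3*t^4/2 - 2*x^5:
  f_t(t,x)  = -6*t^3
  f_x(t,x)  = -10*x^4
  f_xx(t,x) = -40*x^3
Assemble drift = f_t + (1/2) f_xx = -6*t^3 - 20*x^3 and diffusion = f_x = -10*x^4. Substituting x = B_t:
  d(-2*B_t^5 - 3*t^4/2) = (-20*B_t^3 - 6*t^3) dt + (-10*B_t^4) dB_t.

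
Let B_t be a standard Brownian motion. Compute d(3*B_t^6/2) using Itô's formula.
d(3*B_t^6/2) = (45*B_t^4/2) dt + (9*B_t^5) dB_t

Itô's formula for f(B_t) gives d f(B_t) = f'(B_t) dB_t + (1/2) f''(B_t) dt. Compute derivatives of f(x) = 3*x^6/2:
  f'(x)  = 9*x^5
  f''(x) = 45*x^4
Substitute x = B_t and multiply the f'' term by 1/2:
  drift     = (1/2) * (45*x^4) evaluated at B_t = 45*B_t^4/2
  diffusion = (9*x^5) evaluated at B_t = 9*B_t^5
Therefore d(3*B_t^6/2) = (45*B_t^4/2) dt + (9*B_t^5) dB_t.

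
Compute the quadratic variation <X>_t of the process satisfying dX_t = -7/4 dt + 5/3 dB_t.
<X>_t = 25*t/9

For an Itô process dX_t = a(t) dt + b(t) dB_t, the quadratic variation is <X>_t = int_0^t b(s)^2 ds (the drift term does not contribute). Here b(s) = 5/3, so
  b(s)^2 = 25/9.
Integrating from 0 to t:
  <X>_t = int_0^t (25/9) ds = 25*t/9.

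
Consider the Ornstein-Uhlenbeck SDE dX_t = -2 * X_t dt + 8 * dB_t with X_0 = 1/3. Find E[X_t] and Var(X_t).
E[X_t] = exp(-2*t)/3; Var(X_t) = 16 - 16*exp(-4*t)

The OU SDE dX = -theta X dt + sigma dB admits the integrating factor exp(theta t): d(exp(theta t) X_t) = sigma exp(theta t) dB_t. Integrating from 0 to t:
  X_t = x_0 * exp(-theta t) + sigma * int_0^t exp(-theta (t-s)) dB_s.
The Itô integral has mean 0 and (by the Itô isometry) variance sigma^2 * int_0^t exp(-2 theta (t - s)) ds = sigma^2 * (1 - exp(-2 theta t)) / (2 theta).
With theta = 2, sigma = 8, x_0 = 1/3:
  E[X_t] = 1/3 * exp(-2 t) = exp(-2*t)/3
  Var(X_t) = (8)^2 * (1 - exp(-2*2 t)) / (2 * 2) = 16 - 16*exp(-4*t).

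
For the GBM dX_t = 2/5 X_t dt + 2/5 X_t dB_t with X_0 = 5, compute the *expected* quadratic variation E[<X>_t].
E[<X>_t] = 25*exp(24*t/25)/6 - 25/6

<X>_t = int_0^t ((2/5) * X_s)^2 ds. Taking expectation inside the integral: E[<X>_t] = (2/5)^2 * int_0^t E[X_s^2] ds. For GBM, E[X_s^2] = x_0^2 * exp((2 mu + sigma^2) s). Integrating:
  E[<X>_t] = (2/5)^2 * 5^2 * (exp((2*(2/5) + (2/5)^2) t) - 1) / (2*(2/5) + (2/5)^2)
           = (2/5)^2 * 5^2 * (exp((24/25) t) - 1) / (24/25) = 25*exp(24*t/25)/6 - 25/6.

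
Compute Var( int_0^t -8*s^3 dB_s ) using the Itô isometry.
Var = 64*t^7/7

The Itô integral of a deterministic integrand f(s) has mean 0 because each increment f(s) * (B_{s+ds} - B_s) has mean 0. By the Itô isometry:
  Var( int_0^t f(s) dB_s ) = E[ (int_0^t f(s) dB_s)^2 ] = int_0^t f(s)^2 ds.
Here f(s) = -8*s^3, so f(s)^2 = 64*s^6. Integrate:
  int_0^t (64*s^6) ds = 64*t^7/7.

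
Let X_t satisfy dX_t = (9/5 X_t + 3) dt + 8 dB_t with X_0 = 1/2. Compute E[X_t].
E[X_t] = 13*exp(9*t/5)/6 - 5/3

Taking expectations and using E[dB_t] = 0, the mean m(t) = E[X_t] satisfies the ODE m'(t) = a m(t) + b with m(0) = x_0. With a = 9/5, b = 3, x_0 = 1/2, the solution is
  m(t) = x_0 * exp(a t) + (b/a) * (exp(a t) - 1)
       = (1/2) * exp((9/5) t) + (3/(9/5)) * (exp((9/5) t) - 1)
       = 13*exp(9*t/5)/6 - 5/3.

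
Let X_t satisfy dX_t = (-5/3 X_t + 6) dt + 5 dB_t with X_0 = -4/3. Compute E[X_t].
E[X_t] = 18/5 - 74*exp(-5*t/3)/15

Taking expectations and using E[dB_t] = 0, the mean m(t) = E[X_t] satisfies the ODE m'(t) = a m(t) + b with m(0) = x_0. With a = -5/3, b = 6, x_0 = -4/3, the solution is
  m(t) = x_0 * exp(a t) + (b/a) * (exp(a t) - 1)
       = (-4/3) * exp((-5/3) t) + (6/(-5/3)) * (exp((-5/3) t) - 1)
       = 18/5 - 74*exp(-5*t/3)/15.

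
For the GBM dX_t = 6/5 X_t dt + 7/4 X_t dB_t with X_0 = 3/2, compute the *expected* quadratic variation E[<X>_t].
E[<X>_t] = 2205*exp(437*t/80)/1748 - 2205/1748

<X>_t = int_0^t ((7/4) * X_s)^2 ds. Taking expectation inside the integral: E[<X>_t] = (7/4)^2 * int_0^t E[X_s^2] ds. For GBM, E[X_s^2] = x_0^2 * exp((2 mu + sigma^2) s). Integrating:
  E[<X>_t] = (7/4)^2 * (3/2)^2 * (exp((2*(6/5) + (7/4)^2) t) - 1) / (2*(6/5) + (7/4)^2)
           = (7/4)^2 * (3/2)^2 * (exp((437/80) t) - 1) / (437/80) = 2205*exp(437*t/80)/1748 - 2205/1748.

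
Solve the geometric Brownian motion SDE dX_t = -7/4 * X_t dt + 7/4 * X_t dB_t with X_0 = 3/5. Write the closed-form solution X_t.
X_t = 3/5 * exp((-105/32) * t + (7/4) * B_t)

For GBM dX = mu X dt + sigma X dB with X_0 = x_0, apply Itô to Y = log X: dY = (mu - sigma^2/2) dt + sigma dB, so Y_t = log(x_0) + (mu - sigma^2/2) t + sigma B_t and hence X_t = x_0 * exp((mu - sigma^2/2) t + sigma B_t).
With mu = -7/4, sigma = 7/4, x_0 = 3/5, this gives:
  X_t = 3/5 * exp((-105/32) * t + (7/4) * B_t).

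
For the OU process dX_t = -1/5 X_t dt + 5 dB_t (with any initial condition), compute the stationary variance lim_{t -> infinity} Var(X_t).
lim Var(X_t) = 125/2

The OU SDE dX = -theta X dt + sigma dB admits the integrating factor exp(theta t): d(exp(theta t) X_t) = sigma exp(theta t) dB_t. Integrating from 0 to t gives X_t = x_0 * exp(-theta t) + sigma * int_0^t exp(-theta (t-s)) dB_s for any initial x_0. The Itô integral has variance (by the Itô isometry) sigma^2 * int_0^t exp(-2 theta (t - s)) ds = sigma^2 * (1 - exp(-2 theta t)) / (2 theta), independent of x_0.
With theta = 1/5, sigma = 5:
  Var(X_t) = (5)^2 * (1 - exp(-2*1/5 t)) / (2 * 1/5) = 125/2 - 125*exp(-2*t/5)/2.
As t -> infinity, exp(-2*1/5 t) -> 0, so the stationary variance is sigma^2 / (2 theta) = 125/2.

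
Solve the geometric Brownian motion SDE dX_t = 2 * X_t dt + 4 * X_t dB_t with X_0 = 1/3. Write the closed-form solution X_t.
X_t = 1/3 * exp((-6) * t + (4) * B_t)

For GBM dX = mu X dt + sigma X dB with X_0 = x_0, apply Itô to Y = log X: dY = (mu - sigma^2/2) dt + sigma dB, so Y_t = log(x_0) + (mu - sigma^2/2) t + sigma B_t and hence X_t = x_0 * exp((mu - sigma^2/2) t + sigma B_t).
With mu = 2, sigma = 4, x_0 = 1/3, this gives:
  X_t = 1/3 * exp((-6) * t + (4) * B_t).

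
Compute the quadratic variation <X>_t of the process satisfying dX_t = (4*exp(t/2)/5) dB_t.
<X>_t = 16*exp(t)/25 - 16/25

For an Itô process dX_t = a(t) dt + b(t) dB_t, the quadratic variation is <X>_t = int_0^t b(s)^2 ds (the drift term does not contribute). Here b(s) = 4*exp(s/2)/5, so
  b(s)^2 = 16*exp(s)/25.
Integrating from 0 to t:
  <X>_t = int_0^t (16*exp(s)/25) ds = 16*exp(t)/25 - 16/25.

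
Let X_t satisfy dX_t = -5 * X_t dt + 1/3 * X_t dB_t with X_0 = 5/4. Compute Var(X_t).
Var(X_t) = (25*exp(t/9) - 25)*exp(-10*t)/16

For GBM dX = mu X dt + sigma X dB with X_0 = x_0, apply Itô to Y = log X: dY = (mu - sigma^2/2) dt + sigma dB, so Y_t = log(x_0) + (mu - sigma^2/2) t + sigma B_t and hence X_t = x_0 * exp((mu - sigma^2/2) t + sigma B_t).
With mu = -5, sigma = 1/3, x_0 = 5/4, this gives:
  X_t = 5/4 * exp((-91/18) * t + (1/3) * B_t).
Since sigma*B_t ~ Normal(0, sigma^2 t), E[exp(sigma*B_t)] = exp(sigma^2 t / 2); so E[X_t] = x_0 * exp((mu - sigma^2/2) t) * exp(sigma^2 t / 2) = x_0 * exp(mu t) = 5*exp(-5*t)/4.
Var(X_t) = E[X_t^2] - (E[X_t])^2 = x_0^2 * exp(2 mu t) * (exp(sigma^2 t) - 1) = (25*exp(t/9) - 25)*exp(-10*t)/16.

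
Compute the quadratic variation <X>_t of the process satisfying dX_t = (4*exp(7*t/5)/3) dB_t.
<X>_t = 40*exp(14*t/5)/63 - 40/63

For an Itô process dX_t = a(t) dt + b(t) dB_t, the quadratic variation is <X>_t = int_0^t b(s)^2 ds (the drift term does not contribute). Here b(s) = 4*exp(7*s/5)/3, so
  b(s)^2 = 16*exp(14*s/5)/9.
Integrating from 0 to t:
  <X>_t = int_0^t (16*exp(14*s/5)/9) ds = 40*exp(14*t/5)/63 - 40/63.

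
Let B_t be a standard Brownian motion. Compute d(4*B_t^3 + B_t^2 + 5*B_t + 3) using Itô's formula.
d(4*B_t^3 + B_t^2 + 5*B_t + 3) = (12*B_t + 1) dt + (12*B_t^2 + 2*B_t + 5) dB_t

Itô's formula for f(B_t) gives d f(B_t) = f'(B_t) dB_t + (1/2) f''(B_t) dt. Compute derivatives of f(x) = 4*x^3 + x^2 + 5*x + 3:
  f'(x)  = 12*x^2 + 2*x + 5
  f''(x) = 24*x + 2
Substitute x = B_t and multiply the f'' term by 1/2:
  drift     = (1/2) * (24*x + 2) evaluated at B_t = 12*B_t + 1
  diffusion = (12*x^2 + 2*x + 5) evaluated at B_t = 12*B_t^2 + 2*B_t + 5
Therefore d(4*B_t^3 + B_t^2 + 5*B_t + 3) = (12*B_t + 1) dt + (12*B_t^2 + 2*B_t + 5) dB_t.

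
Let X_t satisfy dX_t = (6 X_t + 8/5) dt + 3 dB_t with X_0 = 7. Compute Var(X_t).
Var(X_t) = 3*exp(12*t)/4 - 3/4

The variance V(t) = Var(X_t) satisfies V'(t) = 2 a V(t) + c^2 with V(0) = 0 (drift coefficient is linear in X, diffusion is constant). With a = 6, c = 3, the solution is
  V(t) = (c^2 / (2 a)) * (exp(2 a t) - 1)
       = (3^2 / (2*6)) * (exp(12 t) - 1)
       = 3*exp(12*t)/4 - 3/4.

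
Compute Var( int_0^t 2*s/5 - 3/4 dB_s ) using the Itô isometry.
Var = t*(64*t^2 - 360*t + 675)/1200

The Itô integral of a deterministic integrand f(s) has mean 0 because each increment f(s) * (B_{s+ds} - B_s) has mean 0. By the Itô isometry:
  Var( int_0^t f(s) dB_s ) = E[ (int_0^t f(s) dB_s)^2 ] = int_0^t f(s)^2 ds.
Here f(s) = 2*s/5 - 3/4, so f(s)^2 = (8*s - 15)^2/400. Integrate:
  int_0^t ((8*s - 15)^2/400) ds = t*(64*t^2 - 360*t + 675)/1200.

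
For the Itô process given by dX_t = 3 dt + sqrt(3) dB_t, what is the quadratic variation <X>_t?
<X>_t = 3*t

For an Itô process dX_t = a(t) dt + b(t) dB_t, the quadratic variation is <X>_t = int_0^t b(s)^2 ds (the drift term does not contribute). Here b(s) = sqrt(3), so
  b(s)^2 = 3.
Integrating from 0 to t:
  <X>_t = int_0^t (3) ds = 3*t.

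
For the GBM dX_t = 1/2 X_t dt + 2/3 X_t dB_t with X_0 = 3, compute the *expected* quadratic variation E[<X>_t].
E[<X>_t] = 36*exp(13*t/9)/13 - 36/13

<X>_t = int_0^t ((2/3) * X_s)^2 ds. Taking expectation inside the integral: E[<X>_t] = (2/3)^2 * int_0^t E[X_s^2] ds. For GBM, E[X_s^2] = x_0^2 * exp((2 mu + sigma^2) s). Integrating:
  E[<X>_t] = (2/3)^2 * 3^2 * (exp((2*(1/2) + (2/3)^2) t) - 1) / (2*(1/2) + (2/3)^2)
           = (2/3)^2 * 3^2 * (exp((13/9) t) - 1) / (13/9) = 36*exp(13*t/9)/13 - 36/13.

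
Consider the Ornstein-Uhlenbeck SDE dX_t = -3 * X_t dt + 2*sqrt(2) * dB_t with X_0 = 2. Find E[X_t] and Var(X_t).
E[X_t] = 2*exp(-3*t); Var(X_t) = 4/3 - 4*exp(-6*t)/3

The OU SDE dX = -theta X dt + sigma dB admits the integrating factor exp(theta t): d(exp(theta t) X_t) = sigma exp(theta t) dB_t. Integrating from 0 to t:
  X_t = x_0 * exp(-theta t) + sigma * int_0^t exp(-theta (t-s)) dB_s.
The Itô integral has mean 0 and (by the Itô isometry) variance sigma^2 * int_0^t exp(-2 theta (t - s)) ds = sigma^2 * (1 - exp(-2 theta t)) / (2 theta).
With theta = 3, sigma = 2*sqrt(2), x_0 = 2:
  E[X_t] = 2 * exp(-3 t) = 2*exp(-3*t)
  Var(X_t) = (2*sqrt(2))^2 * (1 - exp(-2*3 t)) / (2 * 3) = 4/3 - 4*exp(-6*t)/3.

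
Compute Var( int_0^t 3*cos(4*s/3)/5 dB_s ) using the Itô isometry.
Var = 9*t/50 + 27*sin(4*t/3)*cos(4*t/3)/200

The Itô integral of a deterministic integrand f(s) has mean 0 because each increment f(s) * (B_{s+ds} - B_s) has mean 0. By the Itô isometry:
  Var( int_0^t f(s) dB_s ) = E[ (int_0^t f(s) dB_s)^2 ] = int_0^t f(s)^2 ds.
Here f(s) = 3*cos(4*s/3)/5, so f(s)^2 = 9*cos(4*s/3)^2/25. Integrate:
  int_0^t (9*cos(4*s/3)^2/25) ds = 9*t/50 + 27*sin(4*t/3)*cos(4*t/3)/200.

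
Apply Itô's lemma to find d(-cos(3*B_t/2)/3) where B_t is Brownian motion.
d(-cos(3*B_t/2)/3) = (3*cos(3*B_t/2)/8) dt + (sin(3*B_t/2)/2) dB_t

Itô's formula for f(B_t) gives d f(B_t) = f'(B_t) dB_t + (1/2) f''(B_t) dt. Compute derivatives of f(x) = -cos(3*x/2)/3:
  f'(x)  = sin(3*x/2)/2
  f''(x) = 3*cos(3*x/2)/4
Substitute x = B_t and multiply the f'' term by 1/2:
  drift     = (1/2) * (3*cos(3*x/2)/4) evaluated at B_t = 3*cos(3*B_t/2)/8
  diffusion = (sin(3*x/2)/2) evaluated at B_t = sin(3*B_t/2)/2
Therefore d(-cos(3*B_t/2)/3) = (3*cos(3*B_t/2)/8) dt + (sin(3*B_t/2)/2) dB_t.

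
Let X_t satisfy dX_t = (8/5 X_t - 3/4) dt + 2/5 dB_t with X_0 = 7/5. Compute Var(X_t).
Var(X_t) = exp(16*t/5)/20 - 1/20

The variance V(t) = Var(X_t) satisfies V'(t) = 2 a V(t) + c^2 with V(0) = 0 (drift coefficient is linear in X, diffusion is constant). With a = 8/5, c = 2/5, the solution is
  V(t) = (c^2 / (2 a)) * (exp(2 a t) - 1)
       = ((2/5)^2 / (2*(8/5))) * (exp((16/5) t) - 1)
       = exp(16*t/5)/20 - 1/20.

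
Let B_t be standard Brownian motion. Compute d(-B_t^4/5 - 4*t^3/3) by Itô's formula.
d(-B_t^4/5 - 4*t^3/3) = (-6*B_t^2/5 - 4*t^2) dt + (-4*B_t^3/5) dB_t

Itô's formula for f(t, x): d f(t, B_t) = (f_t + (1/2) f_xx) dt + f_x dB_t. Compute partials of f(t, x) = -4*t^3/3 - x^4/5:
  f_t(t,x)  = -4*t^2
  f_x(t,x)  = -4*x^3/5
  f_xx(t,x) = -12*x^2/5
Assemble drift = f_t + (1/2) f_xx = -4*t^2 - 6*x^2/5 and diffusion = f_x = -4*x^3/5. Substituting x = B_t:
  d(-B_t^4/5 - 4*t^3/3) = (-6*B_t^2/5 - 4*t^2) dt + (-4*B_t^3/5) dB_t.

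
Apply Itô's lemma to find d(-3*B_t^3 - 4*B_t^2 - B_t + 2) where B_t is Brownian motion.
d(-3*B_t^3 - 4*B_t^2 - B_t + 2) = (-9*B_t - 4) dt + (-9*B_t^2 - 8*B_t - 1) dB_t

Itô's formula for f(B_t) gives d f(B_t) = f'(B_t) dB_t + (1/2) f''(B_t) dt. Compute derivatives of f(x) = -3*x^3 - 4*x^2 - x + 2:
  f'(x)  = -9*x^2 - 8*x - 1
  f''(x) = -18*x - 8
Substitute x = B_t and multiply the f'' term by 1/2:
  drift     = (1/2) * (-18*x - 8) evaluated at B_t = -9*B_t - 4
  diffusion = (-9*x^2 - 8*x - 1) evaluated at B_t = -9*B_t^2 - 8*B_t - 1
Therefore d(-3*B_t^3 - 4*B_t^2 - B_t + 2) = (-9*B_t - 4) dt + (-9*B_t^2 - 8*B_t - 1) dB_t.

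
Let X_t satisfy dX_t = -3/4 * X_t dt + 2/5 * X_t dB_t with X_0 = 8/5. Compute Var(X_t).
Var(X_t) = (64*exp(4*t/25) - 64)*exp(-3*t/2)/25

For GBM dX = mu X dt + sigma X dB with X_0 = x_0, apply Itô to Y = log X: dY = (mu - sigma^2/2) dt + sigma dB, so Y_t = log(x_0) + (mu - sigma^2/2) t + sigma B_t and hence X_t = x_0 * exp((mu - sigma^2/2) t + sigma B_t).
With mu = -3/4, sigma = 2/5, x_0 = 8/5, this gives:
  X_t = 8/5 * exp((-83/100) * t + (2/5) * B_t).
Since sigma*B_t ~ Normal(0, sigma^2 t), E[exp(sigma*B_t)] = exp(sigma^2 t / 2); so E[X_t] = x_0 * exp((mu - sigma^2/2) t) * exp(sigma^2 t / 2) = x_0 * exp(mu t) = 8*exp(-3*t/4)/5.
Var(X_t) = E[X_t^2] - (E[X_t])^2 = x_0^2 * exp(2 mu t) * (exp(sigma^2 t) - 1) = (64*exp(4*t/25) - 64)*exp(-3*t/2)/25.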